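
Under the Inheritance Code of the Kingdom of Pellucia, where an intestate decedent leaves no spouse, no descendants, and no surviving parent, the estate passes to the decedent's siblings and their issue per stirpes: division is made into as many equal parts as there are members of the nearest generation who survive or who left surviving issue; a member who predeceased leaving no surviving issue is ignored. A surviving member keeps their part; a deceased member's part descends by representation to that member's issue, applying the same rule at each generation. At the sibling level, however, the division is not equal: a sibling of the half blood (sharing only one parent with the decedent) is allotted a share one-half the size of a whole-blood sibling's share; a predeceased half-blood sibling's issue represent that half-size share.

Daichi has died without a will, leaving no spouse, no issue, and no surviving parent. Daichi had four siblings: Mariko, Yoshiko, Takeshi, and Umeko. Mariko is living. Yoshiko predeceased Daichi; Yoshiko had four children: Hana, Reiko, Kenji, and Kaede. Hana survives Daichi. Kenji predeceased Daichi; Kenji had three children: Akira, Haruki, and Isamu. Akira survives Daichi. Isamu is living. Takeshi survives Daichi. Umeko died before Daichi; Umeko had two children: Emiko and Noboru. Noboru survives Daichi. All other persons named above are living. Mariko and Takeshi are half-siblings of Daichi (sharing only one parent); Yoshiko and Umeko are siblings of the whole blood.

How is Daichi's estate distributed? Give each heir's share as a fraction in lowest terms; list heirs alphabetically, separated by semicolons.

Akira 1/36; Emiko 1/6; Hana 1/12; Haruki 1/36; Isamu 1/36; Kaede 1/12; Mariko 1/6; Noboru 1/6; Reiko 1/12; Takeshi 1/6

No spouse, descendants, or parent survives, so the estate passes to Daichi's siblings per stirpes.
Half-blood siblings count for one-half the weight of whole-blood siblings at the initial division.
Dividing 1 in proportion to weights (total weight 3): Mariko (weight 1/2) → 1/6; Yoshiko (weight 1) → 1/3; Takeshi (weight 1/2) → 1/6; Umeko (weight 1) → 1/3.
Mariko is living and takes 1/6.
Yoshiko predeceased; the 1/3 allotted to Yoshiko's branch passes to Yoshiko's issue by representation.
The 1/3 is divided into 4 equal shares of 1/12 among Hana, Reiko, Kenji, Kaede.
Hana is living and takes 1/12.
Reiko is living and takes 1/12.
Kenji predeceased; the 1/12 allotted to Kenji's branch passes to Kenji's issue by representation.
The 1/12 is divided into 3 equal shares of 1/36 among Akira, Haruki, Isamu.
Akira is living and takes 1/36.
Haruki is living and takes 1/36.
Isamu is living and takes 1/36.
Kaede is living and takes 1/12.
Takeshi is living and takes 1/6.
Umeko predeceased; the 1/3 allotted to Umeko's branch passes to Umeko's issue by representation.
The 1/3 is divided into 2 equal shares of 1/6 among Emiko, Noboru.
Emiko is living and takes 1/6.
Noboru is living and takes 1/6.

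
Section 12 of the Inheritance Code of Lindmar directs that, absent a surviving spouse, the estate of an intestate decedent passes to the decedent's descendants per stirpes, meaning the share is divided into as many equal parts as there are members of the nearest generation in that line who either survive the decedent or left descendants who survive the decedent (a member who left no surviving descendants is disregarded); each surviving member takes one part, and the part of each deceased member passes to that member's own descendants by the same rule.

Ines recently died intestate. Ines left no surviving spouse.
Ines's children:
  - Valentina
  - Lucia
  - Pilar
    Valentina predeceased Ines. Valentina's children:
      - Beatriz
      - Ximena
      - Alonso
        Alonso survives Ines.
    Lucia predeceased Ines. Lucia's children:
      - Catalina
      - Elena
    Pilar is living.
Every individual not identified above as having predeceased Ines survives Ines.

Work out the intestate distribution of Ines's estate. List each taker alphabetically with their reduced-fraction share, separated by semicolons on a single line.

Alonso 1/9; Beatriz 1/9; Catalina 1/6; Elena 1/6; Pilar 1/3; Ximena 1/9

There is no surviving spouse, so the entire estate passes to Ines's descendants per stirpes.
The estate is divided into 3 equal shares of 1/3 among Valentina, Lucia, Pilar.
Valentina predeceased; the 1/3 allotted to Valentina's branch passes to Valentina's issue by representation.
The 1/3 is divided into 3 equal shares of 1/9 among Beatriz, Ximena, Alonso.
Beatriz is living and takes 1/9.
Ximena is living and takes 1/9.
Alonso is living and takes 1/9.
Lucia predeceased; the 1/3 allotted to Lucia's branch passes to Lucia's issue by representation.
The 1/3 is divided into 2 equal shares of 1/6 among Catalina, Elena.
Catalina is living and takes 1/6.
Elena is living and takes 1/6.
Pilar is living and takes 1/3.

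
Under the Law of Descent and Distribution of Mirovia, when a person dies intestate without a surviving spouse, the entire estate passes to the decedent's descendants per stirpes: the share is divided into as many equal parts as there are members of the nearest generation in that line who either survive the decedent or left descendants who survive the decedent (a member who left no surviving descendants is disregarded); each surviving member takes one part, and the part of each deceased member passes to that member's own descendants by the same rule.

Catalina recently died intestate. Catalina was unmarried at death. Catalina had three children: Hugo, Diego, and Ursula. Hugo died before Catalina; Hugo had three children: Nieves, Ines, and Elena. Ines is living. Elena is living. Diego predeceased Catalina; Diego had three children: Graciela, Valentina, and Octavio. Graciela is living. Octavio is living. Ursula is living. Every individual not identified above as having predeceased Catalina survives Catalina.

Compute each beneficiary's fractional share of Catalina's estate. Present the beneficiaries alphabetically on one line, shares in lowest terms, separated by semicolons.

Elena 1/9; Graciela 1/9; Ines 1/9; Nieves 1/9; Octavio 1/9; Ursula 1/3; Valentina 1/9

There is no surviving spouse, so the entire estate passes to Catalina's descendants per stirpes.
The estate is divided into 3 equal shares of 1/3 among Hugo, Diego, Ursula.
Hugo predeceased; the 1/3 allotted to Hugo's branch passes to Hugo's issue by representation.
The 1/3 is divided into 3 equal shares of 1/9 among Nieves, Ines, Elena.
Nieves is living and takes 1/9.
Ines is living and takes 1/9.
Elena is living and takes 1/9.
Diego predeceased; the 1/3 allotted to Diego's branch passes to Diego's issue by representation.
The 1/3 is divided into 3 equal shares of 1/9 among Graciela, Valentina, Octavio.
Graciela is living and takes 1/9.
Valentina is living and takes 1/9.
Octavio is living and takes 1/9.
Ursula is living and takes 1/3.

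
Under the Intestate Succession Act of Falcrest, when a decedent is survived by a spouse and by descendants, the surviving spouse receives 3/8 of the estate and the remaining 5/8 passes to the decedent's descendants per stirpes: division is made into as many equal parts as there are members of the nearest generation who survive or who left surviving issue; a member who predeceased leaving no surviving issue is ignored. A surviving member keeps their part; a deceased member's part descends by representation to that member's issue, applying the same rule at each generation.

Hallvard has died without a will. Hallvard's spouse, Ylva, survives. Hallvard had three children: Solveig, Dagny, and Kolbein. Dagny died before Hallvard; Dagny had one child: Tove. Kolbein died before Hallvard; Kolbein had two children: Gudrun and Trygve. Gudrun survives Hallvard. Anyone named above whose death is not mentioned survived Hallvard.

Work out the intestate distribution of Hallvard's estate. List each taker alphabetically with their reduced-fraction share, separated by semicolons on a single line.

Gudrun 5/48; Solveig 5/24; Tove 5/24; Trygve 5/48; Ylva 3/8

Ylva, as surviving spouse, takes 3/8.
The remaining 5/8 passes to Hallvard's descendants per stirpes.
The 5/8 is divided into 3 equal shares of 5/24 among Solveig, Dagny, Kolbein.
Solveig is living and takes 5/24.
Dagny predeceased; the 5/24 allotted to Dagny's branch passes to Dagny's issue by representation.
Tove is the sole taker at this level and receives the full 5/24.
Kolbein predeceased; the 5/24 allotted to Kolbein's branch passes to Kolbein's issue by representation.
The 5/24 is divided into 2 equal shares of 5/48 among Gudrun, Trygve.
Gudrun is living and takes 5/48.
Trygve is living and takes 5/48.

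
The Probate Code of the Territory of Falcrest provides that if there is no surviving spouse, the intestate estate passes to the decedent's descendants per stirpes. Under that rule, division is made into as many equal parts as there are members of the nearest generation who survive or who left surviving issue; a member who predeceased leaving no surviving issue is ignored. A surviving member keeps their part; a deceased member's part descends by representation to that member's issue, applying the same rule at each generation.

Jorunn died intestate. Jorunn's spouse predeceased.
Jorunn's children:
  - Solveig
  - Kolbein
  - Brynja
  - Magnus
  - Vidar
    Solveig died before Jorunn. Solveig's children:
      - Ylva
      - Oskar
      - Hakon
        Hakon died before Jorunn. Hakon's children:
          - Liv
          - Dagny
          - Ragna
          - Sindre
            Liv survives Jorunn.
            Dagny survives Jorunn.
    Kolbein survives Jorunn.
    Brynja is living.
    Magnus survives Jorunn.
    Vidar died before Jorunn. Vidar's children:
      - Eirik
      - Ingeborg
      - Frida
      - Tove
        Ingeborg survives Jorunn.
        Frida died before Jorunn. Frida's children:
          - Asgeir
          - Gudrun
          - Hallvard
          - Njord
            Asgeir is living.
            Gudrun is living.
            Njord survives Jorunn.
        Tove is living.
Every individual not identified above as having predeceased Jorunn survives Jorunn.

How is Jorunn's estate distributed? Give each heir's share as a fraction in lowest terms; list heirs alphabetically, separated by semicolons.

There is no surviving spouse, so the entire estate passes to Jorunn's descendants per stirpes.
The estate is divided into 5 equal shares of 1/5 among Solveig, Kolbein, Brynja, Magnus, Vidar.
Solveig predeceased; the 1/5 allotted to Solveig's branch passes to Solveig's issue by representation.
The 1/5 is divided into 3 equal shares of 1/15 among Ylva, Oskar, Hakon.
Ylva is living and takes 1/15.
Oskar is living and takes 1/15.
Hakon predeceased; the 1/15 allotted to Hakon's branch passes to Hakon's issue by representation.
The 1/15 is divided into 4 equal shares of 1/60 among Liv, Dagny, Ragna, Sindre.
Liv is living and takes 1/60.
Dagny is living and takes 1/60.
Ragna is living and takes 1/60.
Sindre is living and takes 1/60.
Kolbein is living and takes 1/5.
Brynja is living and takes 1/5.
Magnus is living and takes 1/5.
Vidar predeceased; the 1/5 allotted to Vidar's branch passes to Vidar's issue by representation.
The 1/5 is divided into 4 equal shares of 1/20 among Eirik, Ingeborg, Frida, Tove.
Eirik is living and takes 1/20.
Ingeborg is living and takes 1/20.
Frida predeceased; the 1/20 allotted to Frida's branch passes to Frida's issue by representation.
The 1/20 is divided into 4 equal shares of 1/80 among Asgeir, Gudrun, Hallvard, Njord.
Asgeir is living and takes 1/80.
Gudrun is living and takes 1/80.
Hallvard is living and takes 1/80.
Njord is living and takes 1/80.
Tove is living and takes 1/20.

Asgeir 1/80; Brynja 1/5; Dagny 1/60; Eirik 1/20; Gudrun 1/80; Hallvard 1/80; Ingeborg 1/20; Kolbein 1/5; Liv 1/60; Magnus 1/5; Njord 1/80; Oskar 1/15; Ragna 1/60; Sindre 1/60; Tove 1/20; Ylva 1/15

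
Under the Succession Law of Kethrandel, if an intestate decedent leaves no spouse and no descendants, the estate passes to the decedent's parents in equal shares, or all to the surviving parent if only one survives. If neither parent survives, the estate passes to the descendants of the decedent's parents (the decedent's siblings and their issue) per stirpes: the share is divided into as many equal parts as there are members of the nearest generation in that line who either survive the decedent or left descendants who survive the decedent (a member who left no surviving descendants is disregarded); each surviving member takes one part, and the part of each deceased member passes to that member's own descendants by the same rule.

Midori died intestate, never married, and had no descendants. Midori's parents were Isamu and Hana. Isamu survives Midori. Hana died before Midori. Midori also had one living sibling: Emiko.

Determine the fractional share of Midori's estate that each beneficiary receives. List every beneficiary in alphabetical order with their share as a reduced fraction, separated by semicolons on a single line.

Only one parent, Isamu, survives, so Isamu takes the entire estate. The siblings take nothing because a surviving parent has priority.

Isamu 1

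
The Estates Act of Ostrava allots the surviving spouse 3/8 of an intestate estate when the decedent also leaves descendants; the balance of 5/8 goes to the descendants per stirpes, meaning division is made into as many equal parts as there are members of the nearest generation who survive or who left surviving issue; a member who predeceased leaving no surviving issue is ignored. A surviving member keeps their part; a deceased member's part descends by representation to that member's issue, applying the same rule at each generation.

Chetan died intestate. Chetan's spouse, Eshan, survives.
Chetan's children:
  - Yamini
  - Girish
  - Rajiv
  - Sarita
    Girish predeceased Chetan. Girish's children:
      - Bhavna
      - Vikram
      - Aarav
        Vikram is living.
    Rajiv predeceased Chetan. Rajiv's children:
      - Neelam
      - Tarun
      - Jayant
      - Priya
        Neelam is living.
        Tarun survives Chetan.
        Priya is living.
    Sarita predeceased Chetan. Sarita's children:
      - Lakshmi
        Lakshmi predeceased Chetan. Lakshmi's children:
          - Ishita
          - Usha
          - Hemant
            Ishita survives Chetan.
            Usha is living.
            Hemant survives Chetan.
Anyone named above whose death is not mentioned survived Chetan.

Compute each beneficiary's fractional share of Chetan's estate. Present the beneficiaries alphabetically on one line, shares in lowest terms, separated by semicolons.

Aarav 5/96; Bhavna 5/96; Eshan 3/8; Hemant 5/96; Ishita 5/96; Jayant 5/128; Neelam 5/128; Priya 5/128; Tarun 5/128; Usha 5/96; Vikram 5/96; Yamini 5/32

Eshan, as surviving spouse, takes 3/8.
The remaining 5/8 passes to Chetan's descendants per stirpes.
The 5/8 is divided into 4 equal shares of 5/32 among Yamini, Girish, Rajiv, Sarita.
Yamini is living and takes 5/32.
Girish predeceased; the 5/32 allotted to Girish's branch passes to Girish's issue by representation.
The 5/32 is divided into 3 equal shares of 5/96 among Bhavna, Vikram, Aarav.
Bhavna is living and takes 5/96.
Vikram is living and takes 5/96.
Aarav is living and takes 5/96.
Rajiv predeceased; the 5/32 allotted to Rajiv's branch passes to Rajiv's issue by representation.
The 5/32 is divided into 4 equal shares of 5/128 among Neelam, Tarun, Jayant, Priya.
Neelam is living and takes 5/128.
Tarun is living and takes 5/128.
Jayant is living and takes 5/128.
Priya is living and takes 5/128.
Sarita predeceased; the 5/32 allotted to Sarita's branch passes to Sarita's issue by representation.
Lakshmi's line is the sole branch at this level, so the full 5/32 passes to Lakshmi's issue by representation.
The 5/32 is divided into 3 equal shares of 5/96 among Ishita, Usha, Hemant.
Ishita is living and takes 5/96.
Usha is living and takes 5/96.
Hemant is living and takes 5/96.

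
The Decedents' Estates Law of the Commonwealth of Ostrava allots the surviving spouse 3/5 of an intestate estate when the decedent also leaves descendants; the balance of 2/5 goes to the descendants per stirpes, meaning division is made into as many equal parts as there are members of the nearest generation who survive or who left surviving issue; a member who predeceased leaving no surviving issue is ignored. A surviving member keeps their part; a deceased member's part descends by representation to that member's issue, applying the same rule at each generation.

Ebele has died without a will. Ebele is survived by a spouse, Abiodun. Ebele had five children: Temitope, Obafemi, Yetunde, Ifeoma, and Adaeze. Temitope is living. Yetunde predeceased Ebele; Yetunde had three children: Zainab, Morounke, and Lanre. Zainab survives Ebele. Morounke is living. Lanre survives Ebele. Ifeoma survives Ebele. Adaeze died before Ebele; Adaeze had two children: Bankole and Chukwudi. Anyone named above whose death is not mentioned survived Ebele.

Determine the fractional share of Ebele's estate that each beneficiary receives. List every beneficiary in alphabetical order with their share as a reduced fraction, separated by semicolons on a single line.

Abiodun 3/5; Bankole 1/25; Chukwudi 1/25; Ifeoma 2/25; Lanre 2/75; Morounke 2/75; Obafemi 2/25; Temitope 2/25; Zainab 2/75

Abiodun, as surviving spouse, takes 3/5.
The remaining 2/5 passes to Ebele's descendants per stirpes.
The 2/5 is divided into 5 equal shares of 2/25 among Temitope, Obafemi, Yetunde, Ifeoma, Adaeze.
Temitope is living and takes 2/25.
Obafemi is living and takes 2/25.
Yetunde predeceased; the 2/25 allotted to Yetunde's branch passes to Yetunde's issue by representation.
The 2/25 is divided into 3 equal shares of 2/75 among Zainab, Morounke, Lanre.
Zainab is living and takes 2/75.
Morounke is living and takes 2/75.
Lanre is living and takes 2/75.
Ifeoma is living and takes 2/25.
Adaeze predeceased; the 2/25 allotted to Adaeze's branch passes to Adaeze's issue by representation.
The 2/25 is divided into 2 equal shares of 1/25 among Bankole, Chukwudi.
Bankole is living and takes 1/25.
Chukwudi is living and takes 1/25.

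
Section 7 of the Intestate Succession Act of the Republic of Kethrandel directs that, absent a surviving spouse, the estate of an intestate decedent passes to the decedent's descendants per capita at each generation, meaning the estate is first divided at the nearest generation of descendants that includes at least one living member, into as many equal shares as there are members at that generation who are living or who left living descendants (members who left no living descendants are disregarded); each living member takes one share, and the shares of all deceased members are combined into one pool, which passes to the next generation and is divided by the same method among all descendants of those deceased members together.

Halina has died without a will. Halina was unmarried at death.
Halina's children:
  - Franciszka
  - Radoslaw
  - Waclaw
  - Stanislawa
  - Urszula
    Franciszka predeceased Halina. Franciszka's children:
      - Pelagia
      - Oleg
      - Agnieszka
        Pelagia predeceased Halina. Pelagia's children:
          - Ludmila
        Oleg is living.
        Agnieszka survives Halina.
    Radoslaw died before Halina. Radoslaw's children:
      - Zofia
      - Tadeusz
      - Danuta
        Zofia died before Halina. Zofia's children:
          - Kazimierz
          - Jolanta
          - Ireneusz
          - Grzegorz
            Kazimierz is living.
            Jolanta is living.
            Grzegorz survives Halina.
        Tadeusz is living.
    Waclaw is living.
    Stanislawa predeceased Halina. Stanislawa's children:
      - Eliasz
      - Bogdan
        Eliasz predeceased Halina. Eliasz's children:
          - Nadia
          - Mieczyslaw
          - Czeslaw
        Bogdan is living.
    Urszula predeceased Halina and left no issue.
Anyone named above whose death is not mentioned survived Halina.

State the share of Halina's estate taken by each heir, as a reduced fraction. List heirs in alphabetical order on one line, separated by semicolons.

There is no surviving spouse, so the entire estate passes to Halina's descendants per capita at each generation.
At generation 1 (Franciszka, Radoslaw, Waclaw, Stanislawa) there are 4 shares of (1)/4 = 1/4 each.
Living: Waclaw — each takes 1/4.
Deceased: Franciszka, Radoslaw, and Stanislawa. Their combined 3/4 is pooled and carried to generation 2.
At generation 2 (Pelagia, Oleg, Agnieszka, Zofia, Tadeusz, Danuta, Eliasz, Bogdan) there are 8 shares of (3/4)/8 = 3/32 each.
Living: Oleg, Agnieszka, Tadeusz, Danuta, and Bogdan — each takes 3/32.
Deceased: Pelagia, Zofia, and Eliasz. Their combined 9/32 is pooled and carried to generation 3.
At generation 3 (Ludmila, Kazimierz, Jolanta, Ireneusz, Grzegorz, Nadia, Mieczyslaw, Czeslaw) there are 8 shares of (9/32)/8 = 9/256 each.
Living: Ludmila, Kazimierz, Jolanta, Ireneusz, Grzegorz, Nadia, Mieczyslaw, and Czeslaw — each takes 9/256.

Agnieszka 3/32; Bogdan 3/32; Czeslaw 9/256; Danuta 3/32; Grzegorz 9/256; Ireneusz 9/256; Jolanta 9/256; Kazimierz 9/256; Ludmila 9/256; Mieczyslaw 9/256; Nadia 9/256; Oleg 3/32; Tadeusz 3/32; Waclaw 1/4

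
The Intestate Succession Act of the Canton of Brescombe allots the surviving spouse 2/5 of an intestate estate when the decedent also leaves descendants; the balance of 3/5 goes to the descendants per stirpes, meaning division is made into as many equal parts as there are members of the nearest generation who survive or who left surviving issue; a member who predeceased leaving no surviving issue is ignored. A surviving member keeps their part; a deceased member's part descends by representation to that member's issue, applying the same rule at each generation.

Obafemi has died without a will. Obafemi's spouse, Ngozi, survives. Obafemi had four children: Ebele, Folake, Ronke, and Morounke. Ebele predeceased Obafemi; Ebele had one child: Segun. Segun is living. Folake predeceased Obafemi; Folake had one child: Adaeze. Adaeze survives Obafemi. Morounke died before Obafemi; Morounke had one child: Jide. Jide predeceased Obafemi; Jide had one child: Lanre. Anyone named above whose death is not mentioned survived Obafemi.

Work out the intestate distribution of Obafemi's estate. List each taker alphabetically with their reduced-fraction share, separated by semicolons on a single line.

Adaeze 3/20; Lanre 3/20; Ngozi 2/5; Ronke 3/20; Segun 3/20

Ngozi, as surviving spouse, takes 2/5.
The remaining 3/5 passes to Obafemi's descendants per stirpes.
The 3/5 is divided into 4 equal shares of 3/20 among Ebele, Folake, Ronke, Morounke.
Ebele predeceased; the 3/20 allotted to Ebele's branch passes to Ebele's issue by representation.
Segun is the sole taker at this level and receives the full 3/20.
Folake predeceased; the 3/20 allotted to Folake's branch passes to Folake's issue by representation.
Adaeze is the sole taker at this level and receives the full 3/20.
Ronke is living and takes 3/20.
Morounke predeceased; the 3/20 allotted to Morounke's branch passes to Morounke's issue by representation.
Jide's line is the sole branch at this level, so the full 3/20 passes to Jide's issue by representation.
Lanre is the sole taker at this level and receives the full 3/20.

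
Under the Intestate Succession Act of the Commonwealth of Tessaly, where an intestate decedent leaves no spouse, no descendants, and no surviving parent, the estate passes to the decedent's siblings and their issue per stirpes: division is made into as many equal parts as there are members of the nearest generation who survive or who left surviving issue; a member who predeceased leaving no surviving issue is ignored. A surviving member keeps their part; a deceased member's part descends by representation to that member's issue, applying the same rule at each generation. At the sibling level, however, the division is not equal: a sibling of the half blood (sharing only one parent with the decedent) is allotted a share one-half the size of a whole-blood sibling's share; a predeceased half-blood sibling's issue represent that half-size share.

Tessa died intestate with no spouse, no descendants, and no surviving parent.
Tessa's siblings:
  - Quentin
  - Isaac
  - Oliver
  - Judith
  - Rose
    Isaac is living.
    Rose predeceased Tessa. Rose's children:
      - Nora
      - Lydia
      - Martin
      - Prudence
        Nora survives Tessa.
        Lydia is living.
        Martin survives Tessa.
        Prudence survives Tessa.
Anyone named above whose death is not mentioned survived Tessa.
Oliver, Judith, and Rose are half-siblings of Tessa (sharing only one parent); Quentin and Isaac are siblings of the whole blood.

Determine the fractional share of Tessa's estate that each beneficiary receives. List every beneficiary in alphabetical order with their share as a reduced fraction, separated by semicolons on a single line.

No spouse, descendants, or parent survives, so the estate passes to Tessa's siblings per stirpes.
Half-blood siblings count for one-half the weight of whole-blood siblings at the initial division.
Dividing 1 in proportion to weights (total weight 7/2): Quentin (weight 1) → 2/7; Isaac (weight 1) → 2/7; Oliver (weight 1/2) → 1/7; Judith (weight 1/2) → 1/7; Rose (weight 1/2) → 1/7.
Quentin is living and takes 2/7.
Isaac is living and takes 2/7.
Oliver is living and takes 1/7.
Judith is living and takes 1/7.
Rose predeceased; the 1/7 allotted to Rose's branch passes to Rose's issue by representation.
The 1/7 is divided into 4 equal shares of 1/28 among Nora, Lydia, Martin, Prudence.
Nora is living and takes 1/28.
Lydia is living and takes 1/28.
Martin is living and takes 1/28.
Prudence is living and takes 1/28.

Isaac 2/7; Judith 1/7; Lydia 1/28; Martin 1/28; Nora 1/28; Oliver 1/7; Prudence 1/28; Quentin 2/7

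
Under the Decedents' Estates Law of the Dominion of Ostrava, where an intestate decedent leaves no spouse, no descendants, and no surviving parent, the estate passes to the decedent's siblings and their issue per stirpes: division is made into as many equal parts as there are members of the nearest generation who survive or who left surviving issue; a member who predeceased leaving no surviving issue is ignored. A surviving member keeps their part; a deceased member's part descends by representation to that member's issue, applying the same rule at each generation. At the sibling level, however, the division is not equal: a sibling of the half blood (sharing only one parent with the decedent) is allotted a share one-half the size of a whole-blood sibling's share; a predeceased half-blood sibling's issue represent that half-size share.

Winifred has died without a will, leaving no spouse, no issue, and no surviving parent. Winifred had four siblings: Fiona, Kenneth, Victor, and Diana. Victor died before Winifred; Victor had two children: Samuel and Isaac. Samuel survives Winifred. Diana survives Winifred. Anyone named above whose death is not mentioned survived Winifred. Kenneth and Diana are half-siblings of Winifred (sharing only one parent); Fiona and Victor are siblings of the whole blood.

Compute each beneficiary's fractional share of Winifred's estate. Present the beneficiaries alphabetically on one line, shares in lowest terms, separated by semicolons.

Diana 1/6; Fiona 1/3; Isaac 1/6; Kenneth 1/6; Samuel 1/6

No spouse, descendants, or parent survives, so the estate passes to Winifred's siblings per stirpes.
Half-blood siblings count for one-half the weight of whole-blood siblings at the initial division.
Dividing 1 in proportion to weights (total weight 3): Fiona (weight 1) → 1/3; Kenneth (weight 1/2) → 1/6; Victor (weight 1) → 1/3; Diana (weight 1/2) → 1/6.
Fiona is living and takes 1/3.
Kenneth is living and takes 1/6.
Victor predeceased; the 1/3 allotted to Victor's branch passes to Victor's issue by representation.
The 1/3 is divided into 2 equal shares of 1/6 among Samuel, Isaac.
Samuel is living and takes 1/6.
Isaac is living and takes 1/6.
Diana is living and takes 1/6.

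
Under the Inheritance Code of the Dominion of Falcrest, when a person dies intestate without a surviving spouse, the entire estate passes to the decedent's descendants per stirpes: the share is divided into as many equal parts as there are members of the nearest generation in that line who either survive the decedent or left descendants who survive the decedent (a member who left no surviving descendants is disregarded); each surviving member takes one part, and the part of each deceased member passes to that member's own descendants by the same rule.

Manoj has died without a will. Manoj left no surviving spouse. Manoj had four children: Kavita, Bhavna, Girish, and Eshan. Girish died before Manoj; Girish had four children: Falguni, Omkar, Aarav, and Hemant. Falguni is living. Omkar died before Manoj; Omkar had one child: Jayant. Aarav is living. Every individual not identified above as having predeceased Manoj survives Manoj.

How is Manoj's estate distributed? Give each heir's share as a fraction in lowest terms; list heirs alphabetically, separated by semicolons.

There is no surviving spouse, so the entire estate passes to Manoj's descendants per stirpes.
The estate is divided into 4 equal shares of 1/4 among Kavita, Bhavna, Girish, Eshan.
Kavita is living and takes 1/4.
Bhavna is living and takes 1/4.
Girish predeceased; the 1/4 allotted to Girish's branch passes to Girish's issue by representation.
The 1/4 is divided into 4 equal shares of 1/16 among Falguni, Omkar, Aarav, Hemant.
Falguni is living and takes 1/16.
Omkar predeceased; the 1/16 allotted to Omkar's branch passes to Omkar's issue by representation.
Jayant is the sole taker at this level and receives the full 1/16.
Aarav is living and takes 1/16.
Hemant is living and takes 1/16.
Eshan is living and takes 1/4.

Aarav 1/16; Bhavna 1/4; Eshan 1/4; Falguni 1/16; Hemant 1/16; Jayant 1/16; Kavita 1/4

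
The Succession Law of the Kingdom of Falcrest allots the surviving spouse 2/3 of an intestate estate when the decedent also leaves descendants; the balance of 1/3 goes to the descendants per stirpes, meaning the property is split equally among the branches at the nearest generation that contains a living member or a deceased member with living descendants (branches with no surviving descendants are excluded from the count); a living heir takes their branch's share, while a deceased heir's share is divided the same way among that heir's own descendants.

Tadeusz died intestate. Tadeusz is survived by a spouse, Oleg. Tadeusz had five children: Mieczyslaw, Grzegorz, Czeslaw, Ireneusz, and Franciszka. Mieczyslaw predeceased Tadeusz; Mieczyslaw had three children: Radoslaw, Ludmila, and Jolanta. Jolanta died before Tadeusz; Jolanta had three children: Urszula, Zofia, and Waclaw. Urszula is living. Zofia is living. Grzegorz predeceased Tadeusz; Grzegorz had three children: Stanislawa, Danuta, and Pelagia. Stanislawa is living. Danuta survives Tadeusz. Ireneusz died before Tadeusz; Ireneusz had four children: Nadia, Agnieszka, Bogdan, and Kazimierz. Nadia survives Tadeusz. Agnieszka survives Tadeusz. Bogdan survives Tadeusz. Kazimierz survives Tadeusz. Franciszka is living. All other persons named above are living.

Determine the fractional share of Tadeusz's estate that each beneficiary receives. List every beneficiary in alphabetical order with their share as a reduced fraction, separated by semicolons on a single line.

Oleg, as surviving spouse, takes 2/3.
The remaining 1/3 passes to Tadeusz's descendants per stirpes.
The 1/3 is divided into 5 equal shares of 1/15 among Mieczyslaw, Grzegorz, Czeslaw, Ireneusz, Franciszka.
Mieczyslaw predeceased; the 1/15 allotted to Mieczyslaw's branch passes to Mieczyslaw's issue by representation.
The 1/15 is divided into 3 equal shares of 1/45 among Radoslaw, Ludmila, Jolanta.
Radoslaw is living and takes 1/45.
Ludmila is living and takes 1/45.
Jolanta predeceased; the 1/45 allotted to Jolanta's branch passes to Jolanta's issue by representation.
The 1/45 is divided into 3 equal shares of 1/135 among Urszula, Zofia, Waclaw.
Urszula is living and takes 1/135.
Zofia is living and takes 1/135.
Waclaw is living and takes 1/135.
Grzegorz predeceased; the 1/15 allotted to Grzegorz's branch passes to Grzegorz's issue by representation.
The 1/15 is divided into 3 equal shares of 1/45 among Stanislawa, Danuta, Pelagia.
Stanislawa is living and takes 1/45.
Danuta is living and takes 1/45.
Pelagia is living and takes 1/45.
Czeslaw is living and takes 1/15.
Ireneusz predeceased; the 1/15 allotted to Ireneusz's branch passes to Ireneusz's issue by representation.
The 1/15 is divided into 4 equal shares of 1/60 among Nadia, Agnieszka, Bogdan, Kazimierz.
Nadia is living and takes 1/60.
Agnieszka is living and takes 1/60.
Bogdan is living and takes 1/60.
Kazimierz is living and takes 1/60.
Franciszka is living and takes 1/15.

Agnieszka 1/60; Bogdan 1/60; Czeslaw 1/15; Danuta 1/45; Franciszka 1/15; Kazimierz 1/60; Ludmila 1/45; Nadia 1/60; Oleg 2/3; Pelagia 1/45; Radoslaw 1/45; Stanislawa 1/45; Urszula 1/135; Waclaw 1/135; Zofia 1/135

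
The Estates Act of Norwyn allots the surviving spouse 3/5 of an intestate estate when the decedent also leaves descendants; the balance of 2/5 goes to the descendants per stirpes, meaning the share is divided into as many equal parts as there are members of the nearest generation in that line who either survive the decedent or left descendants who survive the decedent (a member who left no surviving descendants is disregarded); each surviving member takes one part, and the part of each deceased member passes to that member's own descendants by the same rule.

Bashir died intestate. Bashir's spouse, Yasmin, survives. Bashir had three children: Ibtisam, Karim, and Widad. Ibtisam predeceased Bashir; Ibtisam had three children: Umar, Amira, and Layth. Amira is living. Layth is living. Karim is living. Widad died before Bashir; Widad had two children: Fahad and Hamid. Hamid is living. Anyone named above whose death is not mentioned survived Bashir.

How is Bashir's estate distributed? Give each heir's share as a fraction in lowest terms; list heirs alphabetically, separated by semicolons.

Amira 2/45; Fahad 1/15; Hamid 1/15; Karim 2/15; Layth 2/45; Umar 2/45; Yasmin 3/5

Yasmin, as surviving spouse, takes 3/5.
The remaining 2/5 passes to Bashir's descendants per stirpes.
The 2/5 is divided into 3 equal shares of 2/15 among Ibtisam, Karim, Widad.
Ibtisam predeceased; the 2/15 allotted to Ibtisam's branch passes to Ibtisam's issue by representation.
The 2/15 is divided into 3 equal shares of 2/45 among Umar, Amira, Layth.
Umar is living and takes 2/45.
Amira is living and takes 2/45.
Layth is living and takes 2/45.
Karim is living and takes 2/15.
Widad predeceased; the 2/15 allotted to Widad's branch passes to Widad's issue by representation.
The 2/15 is divided into 2 equal shares of 1/15 among Fahad, Hamid.
Fahad is living and takes 1/15.
Hamid is living and takes 1/15.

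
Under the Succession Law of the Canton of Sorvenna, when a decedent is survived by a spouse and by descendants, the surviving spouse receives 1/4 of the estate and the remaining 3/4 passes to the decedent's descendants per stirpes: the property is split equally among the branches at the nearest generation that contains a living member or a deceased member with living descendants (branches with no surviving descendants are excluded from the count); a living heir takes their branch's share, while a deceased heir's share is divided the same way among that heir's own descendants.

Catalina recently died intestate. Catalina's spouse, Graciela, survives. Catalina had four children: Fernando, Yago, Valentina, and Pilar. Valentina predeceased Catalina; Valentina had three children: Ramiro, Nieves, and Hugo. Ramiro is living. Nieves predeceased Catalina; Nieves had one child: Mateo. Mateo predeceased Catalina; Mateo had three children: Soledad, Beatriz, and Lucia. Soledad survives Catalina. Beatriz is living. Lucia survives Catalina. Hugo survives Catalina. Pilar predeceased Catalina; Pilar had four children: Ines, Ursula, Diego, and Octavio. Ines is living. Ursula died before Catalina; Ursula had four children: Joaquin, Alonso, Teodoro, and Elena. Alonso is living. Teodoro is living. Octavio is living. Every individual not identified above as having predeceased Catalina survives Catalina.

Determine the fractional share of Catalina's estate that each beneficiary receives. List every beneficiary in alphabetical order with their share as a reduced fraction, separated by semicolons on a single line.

Graciela, as surviving spouse, takes 1/4.
The remaining 3/4 passes to Catalina's descendants per stirpes.
The 3/4 is divided into 4 equal shares of 3/16 among Fernando, Yago, Valentina, Pilar.
Fernando is living and takes 3/16.
Yago is living and takes 3/16.
Valentina predeceased; the 3/16 allotted to Valentina's branch passes to Valentina's issue by representation.
The 3/16 is divided into 3 equal shares of 1/16 among Ramiro, Nieves, Hugo.
Ramiro is living and takes 1/16.
Nieves predeceased; the 1/16 allotted to Nieves's branch passes to Nieves's issue by representation.
Mateo's line is the sole branch at this level, so the full 1/16 passes to Mateo's issue by representation.
The 1/16 is divided into 3 equal shares of 1/48 among Soledad, Beatriz, Lucia.
Soledad is living and takes 1/48.
Beatriz is living and takes 1/48.
Lucia is living and takes 1/48.
Hugo is living and takes 1/16.
Pilar predeceased; the 3/16 allotted to Pilar's branch passes to Pilar's issue by representation.
The 3/16 is divided into 4 equal shares of 3/64 among Ines, Ursula, Diego, Octavio.
Ines is living and takes 3/64.
Ursula predeceased; the 3/64 allotted to Ursula's branch passes to Ursula's issue by representation.
The 3/64 is divided into 4 equal shares of 3/256 among Joaquin, Alonso, Teodoro, Elena.
Joaquin is living and takes 3/256.
Alonso is living and takes 3/256.
Teodoro is living and takes 3/256.
Elena is living and takes 3/256.
Diego is living and takes 3/64.
Octavio is living and takes 3/64.

Alonso 3/256; Beatriz 1/48; Diego 3/64; Elena 3/256; Fernando 3/16; Graciela 1/4; Hugo 1/16; Ines 3/64; Joaquin 3/256; Lucia 1/48; Octavio 3/64; Ramiro 1/16; Soledad 1/48; Teodoro 3/256; Yago 3/16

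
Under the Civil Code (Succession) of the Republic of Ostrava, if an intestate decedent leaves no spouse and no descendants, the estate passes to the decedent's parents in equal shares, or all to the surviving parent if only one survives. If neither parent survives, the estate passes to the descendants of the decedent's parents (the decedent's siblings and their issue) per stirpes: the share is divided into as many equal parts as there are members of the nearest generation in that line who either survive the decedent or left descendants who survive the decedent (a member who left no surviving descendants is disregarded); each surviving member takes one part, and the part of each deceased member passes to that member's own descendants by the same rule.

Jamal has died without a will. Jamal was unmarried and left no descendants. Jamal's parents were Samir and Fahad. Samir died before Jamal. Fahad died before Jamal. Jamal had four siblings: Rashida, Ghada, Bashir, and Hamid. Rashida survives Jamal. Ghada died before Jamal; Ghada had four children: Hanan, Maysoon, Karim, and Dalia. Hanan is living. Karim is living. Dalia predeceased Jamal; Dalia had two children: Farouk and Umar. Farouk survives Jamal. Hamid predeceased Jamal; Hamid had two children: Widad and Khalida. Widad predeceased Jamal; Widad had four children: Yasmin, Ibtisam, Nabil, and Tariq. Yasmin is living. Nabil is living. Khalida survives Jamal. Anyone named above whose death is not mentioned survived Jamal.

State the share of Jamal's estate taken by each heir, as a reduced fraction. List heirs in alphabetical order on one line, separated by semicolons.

Bashir 1/4; Farouk 1/32; Hanan 1/16; Ibtisam 1/32; Karim 1/16; Khalida 1/8; Maysoon 1/16; Nabil 1/32; Rashida 1/4; Tariq 1/32; Umar 1/32; Yasmin 1/32

Neither parent survives and there are no descendants, so the estate passes to Jamal's siblings and their issue per stirpes.
The estate is divided into 4 equal shares of 1/4 among Rashida, Ghada, Bashir, Hamid.
Rashida is living and takes 1/4.
Ghada predeceased; the 1/4 allotted to Ghada's branch passes to Ghada's issue by representation.
The 1/4 is divided into 4 equal shares of 1/16 among Hanan, Maysoon, Karim, Dalia.
Hanan is living and takes 1/16.
Maysoon is living and takes 1/16.
Karim is living and takes 1/16.
Dalia predeceased; the 1/16 allotted to Dalia's branch passes to Dalia's issue by representation.
The 1/16 is divided into 2 equal shares of 1/32 among Farouk, Umar.
Farouk is living and takes 1/32.
Umar is living and takes 1/32.
Bashir is living and takes 1/4.
Hamid predeceased; the 1/4 allotted to Hamid's branch passes to Hamid's issue by representation.
The 1/4 is divided into 2 equal shares of 1/8 among Widad, Khalida.
Widad predeceased; the 1/8 allotted to Widad's branch passes to Widad's issue by representation.
The 1/8 is divided into 4 equal shares of 1/32 among Yasmin, Ibtisam, Nabil, Tariq.
Yasmin is living and takes 1/32.
Ibtisam is living and takes 1/32.
Nabil is living and takes 1/32.
Tariq is living and takes 1/32.
Khalida is living and takes 1/8.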